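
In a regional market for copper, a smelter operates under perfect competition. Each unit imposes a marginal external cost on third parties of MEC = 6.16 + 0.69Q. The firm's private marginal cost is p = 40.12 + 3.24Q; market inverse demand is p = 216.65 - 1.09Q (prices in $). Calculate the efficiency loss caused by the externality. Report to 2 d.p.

Market equilibrium (private): 40.12 + 3.24Q = 216.65 - 1.09Q → Q_m = 40.7691.
Social marginal cost = private MC + MEC = 46.28 + 3.93Q.
Set SMC = demand: 46.28 + 3.93Q = 216.65 - 1.09Q → Q* = 33.9382.
Between Q* and Q_m the wedge SMC − demand runs linearly from 0 to MEC(Q_m), so the loss is a triangle.
DWL = ½ × 6.8309 × 34.2906 = 117.1178.

DWL = $117.12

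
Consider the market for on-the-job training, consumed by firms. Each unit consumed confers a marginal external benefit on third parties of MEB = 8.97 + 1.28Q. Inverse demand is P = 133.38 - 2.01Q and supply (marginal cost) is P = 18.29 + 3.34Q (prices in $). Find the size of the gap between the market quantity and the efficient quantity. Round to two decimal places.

Market equilibrium (private): 18.29 + 3.34Q = 133.38 - 2.01Q → Q_m = 21.5121.
Social marginal benefit = demand + MEB = 142.35 - 0.73Q.
Set SMB = MC: 142.35 - 0.73Q = 18.29 + 3.34Q → Q* = 30.4816.
Gap = |21.5121 − 30.4816| = 8.9695.

8.97 units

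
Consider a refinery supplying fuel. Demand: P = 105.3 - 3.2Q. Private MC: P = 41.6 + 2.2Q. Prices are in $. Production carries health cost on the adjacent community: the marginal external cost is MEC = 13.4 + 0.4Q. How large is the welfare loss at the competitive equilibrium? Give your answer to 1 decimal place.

Market equilibrium (private): 41.6 + 2.2Q = 105.3 - 3.2Q → Q_m = 11.7963.
Social marginal cost = private MC + MEC = 55.0 + 2.6Q.
Set SMC = demand: 55.0 + 2.6Q = 105.3 - 3.2Q → Q* = 8.6724.
The loss is the area between SMC and demand from Q* to Q_m; with linear curves that's a triangle of height MEC(Q_m).
DWL = ½ × 3.1239 × 18.1185 = 28.3002.

DWL = $28.3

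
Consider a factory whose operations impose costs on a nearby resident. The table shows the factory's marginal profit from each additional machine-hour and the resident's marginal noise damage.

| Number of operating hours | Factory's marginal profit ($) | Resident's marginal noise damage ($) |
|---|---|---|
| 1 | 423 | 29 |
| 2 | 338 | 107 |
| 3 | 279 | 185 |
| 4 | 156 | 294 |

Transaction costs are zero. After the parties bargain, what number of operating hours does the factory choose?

Bargaining reaches the level where marginal profit last exceeds marginal noise damage.
That holds through level 3 (279 ≥ 185) but not at 4 (156 < 294).

3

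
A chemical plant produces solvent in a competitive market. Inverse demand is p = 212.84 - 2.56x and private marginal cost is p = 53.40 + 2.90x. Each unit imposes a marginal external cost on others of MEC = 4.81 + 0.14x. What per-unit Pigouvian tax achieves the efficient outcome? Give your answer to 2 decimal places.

Social marginal cost = private MC + MEC = 58.21 + 3.04x.
Set SMC = demand: 58.21 + 3.04x = 212.84 - 2.56x → x* = 27.6125.
The Pigouvian tax equals MEC at x*: 4.81 + 0.14×27.6125 = 8.6758.

tax = 8.68 per unit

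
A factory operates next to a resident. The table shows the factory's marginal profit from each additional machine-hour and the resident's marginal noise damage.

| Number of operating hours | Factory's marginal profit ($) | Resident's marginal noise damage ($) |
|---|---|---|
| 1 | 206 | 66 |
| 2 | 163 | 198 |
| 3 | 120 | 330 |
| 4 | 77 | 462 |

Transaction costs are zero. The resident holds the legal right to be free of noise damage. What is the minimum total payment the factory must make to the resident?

Efficient level: marginal profit ≥ marginal noise damage through level 1, so k* = 1.
With the resident holding the right, the factory must at least compensate total damage at k*: 66 = 66.

$66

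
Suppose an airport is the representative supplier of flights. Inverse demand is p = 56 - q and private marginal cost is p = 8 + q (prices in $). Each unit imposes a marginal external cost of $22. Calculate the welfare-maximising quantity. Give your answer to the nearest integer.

q* = 13

Social marginal cost = private MC + MEC = 30 + q.
Set SMC = demand: 30 + q = 56 - q → q* = 13.0000.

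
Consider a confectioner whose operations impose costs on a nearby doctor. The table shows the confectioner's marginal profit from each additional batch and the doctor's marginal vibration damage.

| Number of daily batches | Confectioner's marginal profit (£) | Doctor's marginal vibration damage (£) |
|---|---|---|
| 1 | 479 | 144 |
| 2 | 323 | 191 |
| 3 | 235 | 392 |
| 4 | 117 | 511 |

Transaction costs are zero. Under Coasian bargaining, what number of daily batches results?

2

Bargaining reaches the level where marginal profit last exceeds marginal vibration damage.
That holds through level 2 (323 ≥ 191) but not at 3 (235 < 392).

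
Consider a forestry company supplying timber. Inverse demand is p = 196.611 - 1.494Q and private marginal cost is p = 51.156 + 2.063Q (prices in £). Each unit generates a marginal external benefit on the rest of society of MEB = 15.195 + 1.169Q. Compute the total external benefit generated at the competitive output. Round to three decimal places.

£1598.767

Market equilibrium (private): 51.156 + 2.063Q = 196.611 - 1.494Q → Q_m = 40.8926.
Total external benefit = ∫₀^{Q_m} (15.195 + 1.169Q) dQ = 15.195×40.8926 + ½×1.169×40.8926² = 1598.7667.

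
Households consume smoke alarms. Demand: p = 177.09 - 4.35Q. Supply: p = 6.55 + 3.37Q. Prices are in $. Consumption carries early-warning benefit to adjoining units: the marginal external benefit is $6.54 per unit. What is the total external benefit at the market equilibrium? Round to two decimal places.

Market equilibrium (private): 6.55 + 3.37Q = 177.09 - 4.35Q → Q_m = 22.0907.
Total external benefit = MEB × Q_m = 6.54 × 22.0907 = 144.4732.

$144.47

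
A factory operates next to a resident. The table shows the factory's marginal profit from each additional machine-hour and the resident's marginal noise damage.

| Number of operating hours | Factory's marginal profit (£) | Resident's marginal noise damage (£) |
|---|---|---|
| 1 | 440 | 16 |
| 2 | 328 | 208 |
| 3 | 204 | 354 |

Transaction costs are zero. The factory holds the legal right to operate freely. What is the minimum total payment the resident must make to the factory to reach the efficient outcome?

£204

Left alone the factory would choose level 3 (marginal profit stays positive).
Efficient level: k* = 2 (marginal profit ≥ marginal noise damage through 2).
The resident must at least cover the factory's forgone profit from cutting 3→2: 204 = 204.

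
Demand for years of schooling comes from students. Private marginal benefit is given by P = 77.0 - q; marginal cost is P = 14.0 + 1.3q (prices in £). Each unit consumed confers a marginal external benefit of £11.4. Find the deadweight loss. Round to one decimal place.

DWL = £28.3

Market equilibrium (private): 14.0 + 1.3q = 77.0 - q → q_m = 27.3913.
Social marginal benefit = demand + MEB = 88.4 - q.
Set SMB = MC: 88.4 - q = 14.0 + 1.3q → q* = 32.3478.
Height of the DWL triangle at q_m is SMB(q_m) − MC(q_m) = MEB(q_m) = 11.4000.
DWL = ½ × 4.9565 × 11.4000 = 28.2521.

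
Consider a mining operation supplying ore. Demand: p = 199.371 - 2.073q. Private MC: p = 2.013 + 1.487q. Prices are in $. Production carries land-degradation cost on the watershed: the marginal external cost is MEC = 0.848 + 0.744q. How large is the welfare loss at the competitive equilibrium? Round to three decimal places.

DWL = $205.840

Market equilibrium (private): 2.013 + 1.487q = 199.371 - 2.073q → q_m = 55.4376.
Social marginal cost = private MC + MEC = 2.861 + 2.231q.
Set SMC = demand: 2.861 + 2.231q = 199.371 - 2.073q → q* = 45.6575.
The loss is the area between SMC and demand from q* to q_m; with linear curves that's a triangle of height MEC(q_m).
DWL = ½ × 9.7801 × 42.0936 = 205.8398.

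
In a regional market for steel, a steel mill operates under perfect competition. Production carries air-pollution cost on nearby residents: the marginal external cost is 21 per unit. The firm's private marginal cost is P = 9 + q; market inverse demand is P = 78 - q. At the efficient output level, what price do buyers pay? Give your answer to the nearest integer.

Social marginal cost = private MC + MEC = 30 + q.
Set SMC = demand: 30 + q = 78 - q → q* = 24.0000.
Consumer price on the demand curve at q*: 78 − 1×24.0000 = 54.0000.

P = 54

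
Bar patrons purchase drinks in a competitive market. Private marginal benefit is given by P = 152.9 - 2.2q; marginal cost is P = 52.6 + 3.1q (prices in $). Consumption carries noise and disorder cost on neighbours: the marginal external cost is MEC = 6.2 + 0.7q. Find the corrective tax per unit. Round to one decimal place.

Social marginal benefit = demand − MEC = 146.7 - 2.9q.
Set SMB = MC: 146.7 - 2.9q = 52.6 + 3.1q → q* = 15.6833.
The Pigouvian tax equals MEC at q*: 6.2 + 0.7×15.6833 = 17.1783.

tax = $17.2 per unit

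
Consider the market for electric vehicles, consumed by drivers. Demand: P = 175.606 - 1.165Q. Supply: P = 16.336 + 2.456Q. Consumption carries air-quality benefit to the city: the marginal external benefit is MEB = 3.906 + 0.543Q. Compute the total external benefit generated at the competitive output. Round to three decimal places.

Market equilibrium (private): 16.336 + 2.456Q = 175.606 - 1.165Q → Q_m = 43.9851.
Total external benefit = ∫₀^{Q_m} (3.906 + 0.543Q) dQ = 3.906×43.9851 + ½×0.543×43.9851² = 697.0739.

697.074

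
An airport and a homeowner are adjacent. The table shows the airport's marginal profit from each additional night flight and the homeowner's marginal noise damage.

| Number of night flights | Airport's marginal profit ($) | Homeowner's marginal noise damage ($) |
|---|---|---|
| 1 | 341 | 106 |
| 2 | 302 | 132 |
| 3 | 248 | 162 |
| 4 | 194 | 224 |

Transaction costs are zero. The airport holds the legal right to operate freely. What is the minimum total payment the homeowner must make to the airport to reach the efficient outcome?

$194

Left alone the airport would choose level 4 (marginal profit stays positive).
Efficient level: k* = 3 (marginal profit ≥ marginal noise damage through 3).
The homeowner must at least cover the airport's forgone profit from cutting 4→3: 194 = 194.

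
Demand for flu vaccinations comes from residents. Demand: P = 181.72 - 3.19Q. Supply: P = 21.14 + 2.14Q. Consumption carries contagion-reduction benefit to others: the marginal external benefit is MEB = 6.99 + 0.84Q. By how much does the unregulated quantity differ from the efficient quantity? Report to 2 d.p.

7.19 units

Market equilibrium (private): 21.14 + 2.14Q = 181.72 - 3.19Q → Q_m = 30.1276.
Social marginal benefit = demand + MEB = 188.71 - 2.35Q.
Set SMB = MC: 188.71 - 2.35Q = 21.14 + 2.14Q → Q* = 37.3207.
Gap = |30.1276 − 37.3207| = 7.1931.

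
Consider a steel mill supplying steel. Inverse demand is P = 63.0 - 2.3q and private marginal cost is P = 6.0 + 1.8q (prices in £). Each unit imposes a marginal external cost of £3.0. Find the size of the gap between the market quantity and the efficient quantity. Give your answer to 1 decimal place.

0.7 units

Market equilibrium (private): 6.0 + 1.8q = 63.0 - 2.3q → q_m = 13.9024.
Social marginal cost = private MC + MEC = 9.0 + 1.8q.
Set SMC = demand: 9.0 + 1.8q = 63.0 - 2.3q → q* = 13.1707.
Gap = |13.9024 − 13.1707| = 0.7317.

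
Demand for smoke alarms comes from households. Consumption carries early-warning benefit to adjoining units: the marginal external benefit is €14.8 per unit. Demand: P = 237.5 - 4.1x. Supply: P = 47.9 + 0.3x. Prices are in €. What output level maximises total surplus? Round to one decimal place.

x* = 46.5

Social marginal benefit = demand + MEB = 252.3 - 4.1x.
Set SMB = MC: 252.3 - 4.1x = 47.9 + 0.3x → x* = 46.4545.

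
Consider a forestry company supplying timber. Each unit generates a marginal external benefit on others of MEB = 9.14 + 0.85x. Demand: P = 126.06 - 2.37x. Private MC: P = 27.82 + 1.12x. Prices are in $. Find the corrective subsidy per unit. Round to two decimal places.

Social marginal cost = private MC − MEB = 18.68 + 0.27x.
Set SMC = demand: 18.68 + 0.27x = 126.06 - 2.37x → x* = 40.6742.
The Pigouvian subsidy equals MEB at x*: 9.14 + 0.85×40.6742 = 43.7131.

subsidy = $43.71 per unit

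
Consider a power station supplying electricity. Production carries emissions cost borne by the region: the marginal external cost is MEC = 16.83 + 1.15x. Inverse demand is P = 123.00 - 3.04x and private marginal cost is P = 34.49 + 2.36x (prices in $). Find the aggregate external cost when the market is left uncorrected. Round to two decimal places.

Market equilibrium (private): 34.49 + 2.36x = 123.00 - 3.04x → x_m = 16.3907.
Total external cost = ∫₀^{x_m} (16.83 + 1.15x) dx = 16.83×16.3907 + ½×1.15×16.3907² = 430.3321.

$430.33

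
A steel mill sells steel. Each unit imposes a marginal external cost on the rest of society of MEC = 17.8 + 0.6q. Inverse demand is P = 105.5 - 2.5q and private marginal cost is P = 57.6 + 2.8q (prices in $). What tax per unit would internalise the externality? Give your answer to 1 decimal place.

Social marginal cost = private MC + MEC = 75.4 + 3.4q.
Set SMC = demand: 75.4 + 3.4q = 105.5 - 2.5q → q* = 5.1017.
The Pigouvian tax equals MEC at q*: 17.8 + 0.6×5.1017 = 20.8610.

tax = $20.9 per unit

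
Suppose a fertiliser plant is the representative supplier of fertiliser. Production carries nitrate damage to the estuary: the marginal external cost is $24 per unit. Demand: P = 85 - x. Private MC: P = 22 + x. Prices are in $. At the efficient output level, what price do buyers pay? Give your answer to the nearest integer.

P = $66

Social marginal cost = private MC + MEC = 46 + x.
Set SMC = demand: 46 + x = 85 - x → x* = 19.5000.
Consumer price on the demand curve at x*: 85 − 1×19.5000 = 65.5000.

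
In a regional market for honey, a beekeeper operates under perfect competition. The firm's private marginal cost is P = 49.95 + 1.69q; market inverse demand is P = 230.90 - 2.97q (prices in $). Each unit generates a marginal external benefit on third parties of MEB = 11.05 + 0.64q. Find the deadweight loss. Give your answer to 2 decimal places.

Market equilibrium (private): 49.95 + 1.69q = 230.90 - 2.97q → q_m = 38.8305.
Social marginal cost = private MC − MEB = 38.90 + 1.05q.
Set SMC = demand: 38.90 + 1.05q = 230.90 - 2.97q → q* = 47.7612.
The welfare-loss triangle has base |q_m − q*| and height MEB(q_m) (the vertical gap between SMC and demand is zero at q* and MEB at q_m).
DWL = ½ × 8.9307 × 35.9015 = 160.3128.

DWL = $160.31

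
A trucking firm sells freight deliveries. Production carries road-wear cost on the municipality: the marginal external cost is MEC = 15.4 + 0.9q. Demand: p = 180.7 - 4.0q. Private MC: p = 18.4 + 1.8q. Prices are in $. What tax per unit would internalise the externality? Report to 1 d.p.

Social marginal cost = private MC + MEC = 33.8 + 2.7q.
Set SMC = demand: 33.8 + 2.7q = 180.7 - 4.0q → q* = 21.9254.
The Pigouvian tax equals MEC at q*: 15.4 + 0.9×21.9254 = 35.1329.

tax = $35.1 per unit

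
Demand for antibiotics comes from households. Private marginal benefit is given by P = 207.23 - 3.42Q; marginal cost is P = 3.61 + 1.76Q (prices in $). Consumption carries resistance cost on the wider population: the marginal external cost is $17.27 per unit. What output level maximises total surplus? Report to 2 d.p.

Q* = 35.97

Social marginal benefit = demand − MEC = 189.96 - 3.42Q.
Set SMB = MC: 189.96 - 3.42Q = 3.61 + 1.76Q → Q* = 35.9749.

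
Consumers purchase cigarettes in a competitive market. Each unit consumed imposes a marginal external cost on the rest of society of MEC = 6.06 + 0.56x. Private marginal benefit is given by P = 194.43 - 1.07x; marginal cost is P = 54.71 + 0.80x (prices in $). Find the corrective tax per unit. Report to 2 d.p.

tax = $36.86 per unit

Social marginal benefit = demand − MEC = 188.37 - 1.63x.
Set SMB = MC: 188.37 - 1.63x = 54.71 + 0.80x → x* = 55.0041.
The Pigouvian tax equals MEC at x*: 6.06 + 0.56×55.0041 = 36.8623.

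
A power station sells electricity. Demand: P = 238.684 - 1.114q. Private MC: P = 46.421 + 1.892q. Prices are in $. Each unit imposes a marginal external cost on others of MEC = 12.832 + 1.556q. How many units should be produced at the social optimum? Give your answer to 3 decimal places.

q* = 39.332

Social marginal cost = private MC + MEC = 59.253 + 3.448q.
Set SMC = demand: 59.253 + 3.448q = 238.684 - 1.114q → q* = 39.3317.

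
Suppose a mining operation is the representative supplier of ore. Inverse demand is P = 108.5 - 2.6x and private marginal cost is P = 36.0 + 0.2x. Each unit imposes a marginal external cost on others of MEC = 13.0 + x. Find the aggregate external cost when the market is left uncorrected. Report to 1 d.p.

Market equilibrium (private): 36.0 + 0.2x = 108.5 - 2.6x → x_m = 25.8929.
Total external cost = ∫₀^{x_m} (13.0 + 1.0x) dx = 13.0×25.8929 + ½×1.0×25.8929² = 671.8288.

671.8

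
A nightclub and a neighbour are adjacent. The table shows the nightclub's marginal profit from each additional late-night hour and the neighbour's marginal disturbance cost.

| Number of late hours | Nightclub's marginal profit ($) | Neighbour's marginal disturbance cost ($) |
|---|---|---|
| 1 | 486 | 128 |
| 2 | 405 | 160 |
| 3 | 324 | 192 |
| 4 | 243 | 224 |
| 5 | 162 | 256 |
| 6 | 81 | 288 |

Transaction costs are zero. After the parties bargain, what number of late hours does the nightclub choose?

Bargaining reaches the level where marginal profit last exceeds marginal disturbance cost.
That holds through level 4 (243 ≥ 224) but not at 5 (162 < 256).

4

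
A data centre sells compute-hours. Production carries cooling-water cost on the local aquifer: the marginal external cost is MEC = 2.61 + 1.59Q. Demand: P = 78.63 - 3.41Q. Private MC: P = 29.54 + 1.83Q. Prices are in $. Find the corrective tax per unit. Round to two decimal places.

Social marginal cost = private MC + MEC = 32.15 + 3.42Q.
Set SMC = demand: 32.15 + 3.42Q = 78.63 - 3.41Q → Q* = 6.8053.
The Pigouvian tax equals MEC at Q*: 2.61 + 1.59×6.8053 = 13.4304.

tax = $13.43 per unit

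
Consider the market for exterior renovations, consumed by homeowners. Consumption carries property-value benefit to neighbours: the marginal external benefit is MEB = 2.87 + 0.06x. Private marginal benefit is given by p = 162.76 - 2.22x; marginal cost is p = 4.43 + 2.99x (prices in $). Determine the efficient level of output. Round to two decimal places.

x* = 31.30

Social marginal benefit = demand + MEB = 165.63 - 2.16x.
Set SMB = MC: 165.63 - 2.16x = 4.43 + 2.99x → x* = 31.3010.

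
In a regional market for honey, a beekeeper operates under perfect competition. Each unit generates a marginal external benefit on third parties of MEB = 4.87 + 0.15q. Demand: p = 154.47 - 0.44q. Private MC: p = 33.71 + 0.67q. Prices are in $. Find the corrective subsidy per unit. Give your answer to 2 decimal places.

Social marginal cost = private MC − MEB = 28.84 + 0.52q.
Set SMC = demand: 28.84 + 0.52q = 154.47 - 0.44q → q* = 130.8646.
The Pigouvian subsidy equals MEB at q*: 4.87 + 0.15×130.8646 = 24.4997.

subsidy = $24.50 per unit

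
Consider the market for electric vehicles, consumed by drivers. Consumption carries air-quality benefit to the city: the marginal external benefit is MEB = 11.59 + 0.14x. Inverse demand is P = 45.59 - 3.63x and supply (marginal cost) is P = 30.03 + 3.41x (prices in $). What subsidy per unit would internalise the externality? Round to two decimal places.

subsidy = $12.14 per unit

Social marginal benefit = demand + MEB = 57.18 - 3.49x.
Set SMB = MC: 57.18 - 3.49x = 30.03 + 3.41x → x* = 3.9348.
The Pigouvian subsidy equals MEB at x*: 11.59 + 0.14×3.9348 = 12.1409.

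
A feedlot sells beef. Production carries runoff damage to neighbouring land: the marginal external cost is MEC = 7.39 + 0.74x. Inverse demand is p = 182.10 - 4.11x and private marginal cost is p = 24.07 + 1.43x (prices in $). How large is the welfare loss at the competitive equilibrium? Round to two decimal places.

Market equilibrium (private): 24.07 + 1.43x = 182.10 - 4.11x → x_m = 28.5253.
Social marginal cost = private MC + MEC = 31.46 + 2.17x.
Set SMC = demand: 31.46 + 2.17x = 182.10 - 4.11x → x* = 23.9873.
The loss is the area between SMC and demand from x* to x_m; with linear curves that's a triangle of height MEC(x_m).
DWL = ½ × 4.5380 × 28.4987 = 64.6636.

DWL = $64.66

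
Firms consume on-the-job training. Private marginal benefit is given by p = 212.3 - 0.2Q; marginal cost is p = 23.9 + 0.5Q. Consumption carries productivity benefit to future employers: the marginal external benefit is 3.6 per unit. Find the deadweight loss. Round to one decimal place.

Market equilibrium (private): 23.9 + 0.5Q = 212.3 - 0.2Q → Q_m = 269.1429.
Social marginal benefit = demand + MEB = 215.9 - 0.2Q.
Set SMB = MC: 215.9 - 0.2Q = 23.9 + 0.5Q → Q* = 274.2857.
Height of the DWL triangle at Q_m is SMB(Q_m) − MC(Q_m) = MEB(Q_m) = 3.6000.
DWL = ½ × 5.1428 × 3.6000 = 9.2570.

DWL = 9.3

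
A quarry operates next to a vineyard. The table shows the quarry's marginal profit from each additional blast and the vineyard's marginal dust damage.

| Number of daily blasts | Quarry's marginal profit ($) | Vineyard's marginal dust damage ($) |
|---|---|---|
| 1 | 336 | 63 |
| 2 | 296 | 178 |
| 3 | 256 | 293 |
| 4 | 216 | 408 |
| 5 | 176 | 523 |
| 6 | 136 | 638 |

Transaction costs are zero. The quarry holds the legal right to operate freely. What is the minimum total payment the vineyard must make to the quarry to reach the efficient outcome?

Left alone the quarry would choose level 6 (marginal profit stays positive).
Efficient level: k* = 2 (marginal profit ≥ marginal dust damage through 2).
The vineyard must at least cover the quarry's forgone profit from cutting 6→2: 256 + 216 + 176 + 136 = 784.

$784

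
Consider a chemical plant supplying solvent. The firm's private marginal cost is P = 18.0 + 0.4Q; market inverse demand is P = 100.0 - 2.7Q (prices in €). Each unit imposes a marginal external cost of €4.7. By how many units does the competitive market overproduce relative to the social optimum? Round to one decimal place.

Market equilibrium (private): 18.0 + 0.4Q = 100.0 - 2.7Q → Q_m = 26.4516.
Social marginal cost = private MC + MEC = 22.7 + 0.4Q.
Set SMC = demand: 22.7 + 0.4Q = 100.0 - 2.7Q → Q* = 24.9355.
Gap = |26.4516 − 24.9355| = 1.5161.

1.5 units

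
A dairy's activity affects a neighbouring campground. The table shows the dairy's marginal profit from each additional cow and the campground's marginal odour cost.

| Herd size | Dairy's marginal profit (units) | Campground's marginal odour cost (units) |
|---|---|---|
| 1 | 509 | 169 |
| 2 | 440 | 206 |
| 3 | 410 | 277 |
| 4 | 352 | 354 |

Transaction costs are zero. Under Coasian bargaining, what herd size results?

3

Bargaining reaches the level where marginal profit last exceeds marginal odour cost.
That holds through level 3 (410 ≥ 277) but not at 4 (352 < 354).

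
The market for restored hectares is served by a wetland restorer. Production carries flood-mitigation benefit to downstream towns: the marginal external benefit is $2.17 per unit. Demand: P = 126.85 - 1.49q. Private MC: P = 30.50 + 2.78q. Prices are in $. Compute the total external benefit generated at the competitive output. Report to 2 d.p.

Market equilibrium (private): 30.50 + 2.78q = 126.85 - 1.49q → q_m = 22.5644.
Total external benefit = MEB × q_m = 2.17 × 22.5644 = 48.9647.

$48.96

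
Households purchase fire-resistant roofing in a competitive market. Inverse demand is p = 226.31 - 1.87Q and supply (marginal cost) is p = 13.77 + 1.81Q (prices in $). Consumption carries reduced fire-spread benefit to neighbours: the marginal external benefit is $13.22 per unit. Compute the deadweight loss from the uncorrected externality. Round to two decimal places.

Market equilibrium (private): 13.77 + 1.81Q = 226.31 - 1.87Q → Q_m = 57.7554.
Social marginal benefit = demand + MEB = 239.53 - 1.87Q.
Set SMB = MC: 239.53 - 1.87Q = 13.77 + 1.81Q → Q* = 61.3478.
Height of the DWL triangle at Q_m is SMB(Q_m) − MC(Q_m) = MEB(Q_m) = 13.2200.
DWL = ½ × 3.5924 × 13.2200 = 23.7458.

DWL = $23.75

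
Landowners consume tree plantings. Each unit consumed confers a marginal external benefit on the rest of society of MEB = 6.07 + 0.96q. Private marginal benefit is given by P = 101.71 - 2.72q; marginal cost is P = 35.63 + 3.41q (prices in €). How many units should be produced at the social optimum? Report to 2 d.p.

q* = 13.96

Social marginal benefit = demand + MEB = 107.78 - 1.76q.
Set SMB = MC: 107.78 - 1.76q = 35.63 + 3.41q → q* = 13.9555.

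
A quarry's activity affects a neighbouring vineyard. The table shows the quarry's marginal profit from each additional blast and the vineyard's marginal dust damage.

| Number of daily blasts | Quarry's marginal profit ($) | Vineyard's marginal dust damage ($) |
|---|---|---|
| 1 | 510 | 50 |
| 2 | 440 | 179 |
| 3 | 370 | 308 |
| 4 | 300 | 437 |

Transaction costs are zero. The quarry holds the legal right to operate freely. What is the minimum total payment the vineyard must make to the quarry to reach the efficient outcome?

$300

Left alone the quarry would choose level 4 (marginal profit stays positive).
Efficient level: k* = 3 (marginal profit ≥ marginal dust damage through 3).
The vineyard must at least cover the quarry's forgone profit from cutting 4→3: 300 = 300.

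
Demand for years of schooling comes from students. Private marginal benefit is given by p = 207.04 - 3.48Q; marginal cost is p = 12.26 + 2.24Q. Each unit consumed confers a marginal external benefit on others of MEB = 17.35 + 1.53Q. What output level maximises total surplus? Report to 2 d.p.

Q* = 50.63

Social marginal benefit = demand + MEB = 224.39 - 1.95Q.
Set SMB = MC: 224.39 - 1.95Q = 12.26 + 2.24Q → Q* = 50.6277.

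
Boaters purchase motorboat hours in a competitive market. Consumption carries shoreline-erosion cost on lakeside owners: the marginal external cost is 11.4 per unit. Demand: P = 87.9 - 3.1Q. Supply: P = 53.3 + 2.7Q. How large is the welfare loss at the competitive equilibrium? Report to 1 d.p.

DWL = 11.2

Market equilibrium (private): 53.3 + 2.7Q = 87.9 - 3.1Q → Q_m = 5.9655.
Social marginal benefit = demand − MEC = 76.5 - 3.1Q.
Set SMB = MC: 76.5 - 3.1Q = 53.3 + 2.7Q → Q* = 4.0000.
The welfare-loss triangle has base |Q_m − Q*| and height MEC(Q_m) (the vertical gap between SMB and MC is zero at Q* and MEC at Q_m).
DWL = ½ × 1.9655 × 11.4000 = 11.2034.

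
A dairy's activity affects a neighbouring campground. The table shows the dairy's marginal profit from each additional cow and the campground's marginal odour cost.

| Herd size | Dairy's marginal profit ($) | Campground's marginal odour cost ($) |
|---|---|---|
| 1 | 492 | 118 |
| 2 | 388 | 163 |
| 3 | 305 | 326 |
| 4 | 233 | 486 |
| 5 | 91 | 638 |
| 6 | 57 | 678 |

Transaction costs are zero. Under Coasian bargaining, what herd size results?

2

Bargaining reaches the level where marginal profit last exceeds marginal odour cost.
That holds through level 2 (388 ≥ 163) but not at 3 (305 < 326).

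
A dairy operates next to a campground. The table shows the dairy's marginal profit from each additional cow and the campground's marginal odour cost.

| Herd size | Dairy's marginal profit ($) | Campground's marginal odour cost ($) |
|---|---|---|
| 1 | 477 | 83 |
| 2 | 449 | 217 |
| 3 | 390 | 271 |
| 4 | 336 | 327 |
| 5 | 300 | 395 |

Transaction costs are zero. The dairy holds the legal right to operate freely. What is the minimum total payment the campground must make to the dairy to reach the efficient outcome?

$300

Left alone the dairy would choose level 5 (marginal profit stays positive).
Efficient level: k* = 4 (marginal profit ≥ marginal odour cost through 4).
The campground must at least cover the dairy's forgone profit from cutting 5→4: 300 = 300.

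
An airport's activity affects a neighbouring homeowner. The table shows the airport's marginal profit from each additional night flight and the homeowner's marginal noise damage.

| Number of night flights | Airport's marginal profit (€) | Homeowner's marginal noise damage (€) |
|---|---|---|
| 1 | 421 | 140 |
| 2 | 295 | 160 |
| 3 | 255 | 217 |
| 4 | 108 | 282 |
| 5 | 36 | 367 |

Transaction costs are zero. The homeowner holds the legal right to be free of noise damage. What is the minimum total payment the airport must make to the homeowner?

Efficient level: marginal profit ≥ marginal noise damage through level 3, so k* = 3.
With the homeowner holding the right, the airport must at least compensate total damage at k*: 140 + 160 + 217 = 517.

€517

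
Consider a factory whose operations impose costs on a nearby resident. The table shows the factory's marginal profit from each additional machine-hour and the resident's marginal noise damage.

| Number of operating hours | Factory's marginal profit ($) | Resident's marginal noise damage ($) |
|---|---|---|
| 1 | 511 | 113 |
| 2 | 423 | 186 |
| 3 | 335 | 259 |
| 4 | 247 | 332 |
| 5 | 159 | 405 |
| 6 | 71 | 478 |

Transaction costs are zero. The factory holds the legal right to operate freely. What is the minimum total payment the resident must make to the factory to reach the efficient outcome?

$477

Left alone the factory would choose level 6 (marginal profit stays positive).
Efficient level: k* = 3 (marginal profit ≥ marginal noise damage through 3).
The resident must at least cover the factory's forgone profit from cutting 6→3: 247 + 159 + 71 = 477.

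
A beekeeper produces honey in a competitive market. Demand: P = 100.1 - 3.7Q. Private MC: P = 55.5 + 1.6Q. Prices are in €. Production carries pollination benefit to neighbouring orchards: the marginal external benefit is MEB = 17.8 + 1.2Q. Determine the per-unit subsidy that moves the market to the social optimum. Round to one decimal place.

subsidy = €36.1 per unit

Social marginal cost = private MC − MEB = 37.7 + 0.4Q.
Set SMC = demand: 37.7 + 0.4Q = 100.1 - 3.7Q → Q* = 15.2195.
The Pigouvian subsidy equals MEB at Q*: 17.8 + 1.2×15.2195 = 36.0634.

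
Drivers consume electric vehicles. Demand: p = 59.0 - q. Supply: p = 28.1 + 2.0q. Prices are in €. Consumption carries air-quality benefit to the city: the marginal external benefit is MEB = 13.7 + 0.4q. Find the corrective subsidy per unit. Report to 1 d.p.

subsidy = €20.6 per unit

Social marginal benefit = demand + MEB = 72.7 - 0.6q.
Set SMB = MC: 72.7 - 0.6q = 28.1 + 2.0q → q* = 17.1538.
The Pigouvian subsidy equals MEB at q*: 13.7 + 0.4×17.1538 = 20.5615.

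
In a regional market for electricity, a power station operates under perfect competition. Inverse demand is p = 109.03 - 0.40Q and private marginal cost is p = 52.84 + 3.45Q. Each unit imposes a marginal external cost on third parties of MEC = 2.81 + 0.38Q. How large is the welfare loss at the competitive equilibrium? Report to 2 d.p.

DWL = 8.25

Market equilibrium (private): 52.84 + 3.45Q = 109.03 - 0.40Q → Q_m = 14.5948.
Social marginal cost = private MC + MEC = 55.65 + 3.83Q.
Set SMC = demand: 55.65 + 3.83Q = 109.03 - 0.40Q → Q* = 12.6194.
Between Q* and Q_m the wedge SMC − demand runs linearly from 0 to MEC(Q_m), so the loss is a triangle.
DWL = ½ × 1.9754 × 8.3560 = 8.2532.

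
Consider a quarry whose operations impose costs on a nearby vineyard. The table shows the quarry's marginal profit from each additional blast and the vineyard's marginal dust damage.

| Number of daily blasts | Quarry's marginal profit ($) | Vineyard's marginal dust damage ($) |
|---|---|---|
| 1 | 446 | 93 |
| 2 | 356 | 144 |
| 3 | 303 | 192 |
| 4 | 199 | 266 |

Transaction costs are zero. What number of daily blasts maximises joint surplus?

3

Bargaining reaches the level where marginal profit last exceeds marginal dust damage.
That holds through level 3 (303 ≥ 192) but not at 4 (199 < 266).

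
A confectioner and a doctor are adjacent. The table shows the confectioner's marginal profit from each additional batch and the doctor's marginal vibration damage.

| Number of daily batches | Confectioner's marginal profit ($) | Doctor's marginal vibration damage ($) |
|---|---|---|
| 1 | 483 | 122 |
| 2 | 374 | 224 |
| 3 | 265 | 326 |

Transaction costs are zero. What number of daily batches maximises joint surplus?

2

Bargaining reaches the level where marginal profit last exceeds marginal vibration damage.
That holds through level 2 (374 ≥ 224) but not at 3 (265 < 326).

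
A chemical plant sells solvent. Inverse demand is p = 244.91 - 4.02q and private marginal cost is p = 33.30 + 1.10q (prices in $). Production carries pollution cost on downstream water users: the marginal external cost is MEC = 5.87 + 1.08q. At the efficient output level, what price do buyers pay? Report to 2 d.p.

Social marginal cost = private MC + MEC = 39.17 + 2.18q.
Set SMC = demand: 39.17 + 2.18q = 244.91 - 4.02q → q* = 33.1839.
Consumer price on the demand curve at q*: 244.91 − 4.02×33.1839 = 111.5107.

P = $111.51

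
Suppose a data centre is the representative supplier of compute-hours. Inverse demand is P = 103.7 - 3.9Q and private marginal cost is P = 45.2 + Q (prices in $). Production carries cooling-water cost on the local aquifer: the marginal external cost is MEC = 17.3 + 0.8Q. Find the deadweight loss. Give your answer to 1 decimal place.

Market equilibrium (private): 45.2 + Q = 103.7 - 3.9Q → Q_m = 11.9388.
Social marginal cost = private MC + MEC = 62.5 + 1.8Q.
Set SMC = demand: 62.5 + 1.8Q = 103.7 - 3.9Q → Q* = 7.2281.
Height of the DWL triangle at Q_m is SMC(Q_m) − demand(Q_m) = MEC(Q_m) = 26.8510.
DWL = ½ × 4.7107 × 26.8510 = 63.2435.

DWL = $63.2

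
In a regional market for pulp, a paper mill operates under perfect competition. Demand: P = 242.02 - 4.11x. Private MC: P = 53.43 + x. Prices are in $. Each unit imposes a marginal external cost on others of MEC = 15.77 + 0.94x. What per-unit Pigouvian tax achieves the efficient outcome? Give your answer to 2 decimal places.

Social marginal cost = private MC + MEC = 69.20 + 1.94x.
Set SMC = demand: 69.20 + 1.94x = 242.02 - 4.11x → x* = 28.5653.
The Pigouvian tax equals MEC at x*: 15.77 + 0.94×28.5653 = 42.6214.

tax = $42.62 per unit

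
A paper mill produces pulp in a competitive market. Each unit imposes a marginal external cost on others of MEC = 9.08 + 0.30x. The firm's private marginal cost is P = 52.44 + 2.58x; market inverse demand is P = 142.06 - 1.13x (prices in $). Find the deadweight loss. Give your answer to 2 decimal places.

Market equilibrium (private): 52.44 + 2.58x = 142.06 - 1.13x → x_m = 24.1563.
Social marginal cost = private MC + MEC = 61.52 + 2.88x.
Set SMC = demand: 61.52 + 2.88x = 142.06 - 1.13x → x* = 20.0848.
Height of the DWL triangle at x_m is SMC(x_m) − demand(x_m) = MEC(x_m) = 16.3269.
DWL = ½ × 4.0715 × 16.3269 = 33.2375.

DWL = $33.24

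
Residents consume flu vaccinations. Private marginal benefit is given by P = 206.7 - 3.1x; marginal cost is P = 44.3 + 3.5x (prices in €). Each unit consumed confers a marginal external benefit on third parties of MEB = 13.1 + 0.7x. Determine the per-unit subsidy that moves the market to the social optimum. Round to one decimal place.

subsidy = €33.9 per unit

Social marginal benefit = demand + MEB = 219.8 - 2.4x.
Set SMB = MC: 219.8 - 2.4x = 44.3 + 3.5x → x* = 29.7458.
The Pigouvian subsidy equals MEB at x*: 13.1 + 0.7×29.7458 = 33.9221.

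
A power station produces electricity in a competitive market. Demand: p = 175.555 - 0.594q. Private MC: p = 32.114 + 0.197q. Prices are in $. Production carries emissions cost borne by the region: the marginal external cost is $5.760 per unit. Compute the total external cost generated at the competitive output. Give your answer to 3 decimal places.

Market equilibrium (private): 32.114 + 0.197q = 175.555 - 0.594q → q_m = 181.3413.
Total external cost = MEC × q_m = 5.760 × 181.3413 = 1044.5259.

$1044.526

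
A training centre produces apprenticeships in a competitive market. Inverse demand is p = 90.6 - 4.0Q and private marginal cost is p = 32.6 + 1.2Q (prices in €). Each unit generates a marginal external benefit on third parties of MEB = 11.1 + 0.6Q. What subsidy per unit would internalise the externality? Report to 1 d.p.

Social marginal cost = private MC − MEB = 21.5 + 0.6Q.
Set SMC = demand: 21.5 + 0.6Q = 90.6 - 4.0Q → Q* = 15.0217.
The Pigouvian subsidy equals MEB at Q*: 11.1 + 0.6×15.0217 = 20.1130.

subsidy = €20.1 per unit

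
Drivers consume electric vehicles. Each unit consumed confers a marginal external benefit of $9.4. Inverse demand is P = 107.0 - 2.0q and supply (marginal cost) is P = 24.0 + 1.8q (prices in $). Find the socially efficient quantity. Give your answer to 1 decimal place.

Social marginal benefit = demand + MEB = 116.4 - 2.0q.
Set SMB = MC: 116.4 - 2.0q = 24.0 + 1.8q → q* = 24.3158.

q* = 24.3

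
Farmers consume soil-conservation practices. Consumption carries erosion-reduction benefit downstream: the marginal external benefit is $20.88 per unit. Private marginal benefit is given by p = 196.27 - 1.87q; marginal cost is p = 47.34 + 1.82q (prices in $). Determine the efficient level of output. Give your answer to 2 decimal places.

Social marginal benefit = demand + MEB = 217.15 - 1.87q.
Set SMB = MC: 217.15 - 1.87q = 47.34 + 1.82q → q* = 46.0190.

q* = 46.02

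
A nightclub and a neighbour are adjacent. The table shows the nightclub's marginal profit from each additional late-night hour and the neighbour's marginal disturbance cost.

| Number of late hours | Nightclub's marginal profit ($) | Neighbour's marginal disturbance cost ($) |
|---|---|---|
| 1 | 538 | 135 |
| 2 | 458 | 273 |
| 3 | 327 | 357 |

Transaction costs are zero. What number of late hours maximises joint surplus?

2

Bargaining reaches the level where marginal profit last exceeds marginal disturbance cost.
That holds through level 2 (458 ≥ 273) but not at 3 (327 < 357).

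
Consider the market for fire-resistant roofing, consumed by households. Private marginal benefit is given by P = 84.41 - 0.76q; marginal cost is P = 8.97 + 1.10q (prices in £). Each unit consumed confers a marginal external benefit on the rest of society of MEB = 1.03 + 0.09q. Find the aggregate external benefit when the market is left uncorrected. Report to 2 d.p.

£115.80

Market equilibrium (private): 8.97 + 1.10q = 84.41 - 0.76q → q_m = 40.5591.
Total external benefit = ∫₀^{q_m} (1.03 + 0.09q) dq = 1.03×40.5591 + ½×0.09×40.5591² = 115.8027.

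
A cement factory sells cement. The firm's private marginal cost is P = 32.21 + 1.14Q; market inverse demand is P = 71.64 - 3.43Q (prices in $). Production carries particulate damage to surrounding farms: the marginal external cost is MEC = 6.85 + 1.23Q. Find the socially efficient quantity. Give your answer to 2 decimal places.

Social marginal cost = private MC + MEC = 39.06 + 2.37Q.
Set SMC = demand: 39.06 + 2.37Q = 71.64 - 3.43Q → Q* = 5.6172.

Q* = 5.62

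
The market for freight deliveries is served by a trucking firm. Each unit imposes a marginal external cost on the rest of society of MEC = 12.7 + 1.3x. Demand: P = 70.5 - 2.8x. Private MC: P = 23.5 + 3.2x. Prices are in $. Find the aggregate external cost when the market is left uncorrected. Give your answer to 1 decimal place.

Market equilibrium (private): 23.5 + 3.2x = 70.5 - 2.8x → x_m = 7.8333.
Total external cost = ∫₀^{x_m} (12.7 + 1.3x) dx = 12.7×7.8333 + ½×1.3×7.8333² = 139.3673.

$139.4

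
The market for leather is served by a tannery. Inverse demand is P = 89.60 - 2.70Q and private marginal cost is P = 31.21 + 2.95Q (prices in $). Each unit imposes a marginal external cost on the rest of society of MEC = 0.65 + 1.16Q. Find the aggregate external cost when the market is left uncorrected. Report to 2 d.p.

$68.66

Market equilibrium (private): 31.21 + 2.95Q = 89.60 - 2.70Q → Q_m = 10.3345.
Total external cost = ∫₀^{Q_m} (0.65 + 1.16Q) dQ = 0.65×10.3345 + ½×1.16×10.3345² = 68.6625.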